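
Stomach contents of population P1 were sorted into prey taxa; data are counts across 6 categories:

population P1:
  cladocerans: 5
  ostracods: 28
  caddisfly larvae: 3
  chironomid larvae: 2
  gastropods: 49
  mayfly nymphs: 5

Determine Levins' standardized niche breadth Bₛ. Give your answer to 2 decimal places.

Proportions for population P1 (n=92): 5/92=0.0543, 28/92=0.3043, 3/92=0.0326, 2/92=0.0217, 49/92=0.5326, 5/92=0.0543
Σpᵢ² = 0.0543² + 0.3043² + 0.0326² + 0.0217² + 0.5326² + 0.0543² = 0.002948 + 0.092598 + 0.001063 + 0.000471 + 0.283663 + 0.002948 = 0.383691
B = 1 / 0.383691 = 2.6063
Bₛ = (B − 1)/(n − 1) = (2.6063 − 1)/(6 − 1) = 1.6063/5 = 0.3213

0.32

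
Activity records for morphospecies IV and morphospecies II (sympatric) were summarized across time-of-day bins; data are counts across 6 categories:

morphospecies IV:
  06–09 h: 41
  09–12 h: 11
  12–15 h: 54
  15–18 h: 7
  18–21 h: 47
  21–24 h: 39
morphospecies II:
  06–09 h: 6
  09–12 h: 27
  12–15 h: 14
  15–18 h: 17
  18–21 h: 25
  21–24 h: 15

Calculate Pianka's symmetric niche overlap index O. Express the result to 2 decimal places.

0.75

Proportions for morphospecies IV (n=199): 41/199=0.2060, 11/199=0.0553, 54/199=0.2714, 7/199=0.0352, 47/199=0.2362, 39/199=0.1960
Proportions for morphospecies II (n=104): 6/104=0.0577, 27/104=0.2596, 14/104=0.1346, 17/104=0.1635, 25/104=0.2404, 15/104=0.1442
Σ p₁ᵢp₂ᵢ = 0.011886 + 0.014356 + 0.036530 + 0.005755 + 0.056782 + 0.028263 = 0.153572
Σp_1ᵢ² = 0.2060² + 0.0553² + 0.2714² + 0.0352² + 0.2362² + 0.1960² = 0.042436 + 0.003058 + 0.073658 + 0.001239 + 0.055790 + 0.038416 = 0.214597
Σp_2ᵢ² = 0.0577² + 0.2596² + 0.1346² + 0.1635² + 0.2404² + 0.1442² = 0.003329 + 0.067392 + 0.018117 + 0.026732 + 0.057792 + 0.020794 = 0.194156
O = 0.153572 / √(0.214597 × 0.194156) = 0.153572 / 0.2041208 = 0.7524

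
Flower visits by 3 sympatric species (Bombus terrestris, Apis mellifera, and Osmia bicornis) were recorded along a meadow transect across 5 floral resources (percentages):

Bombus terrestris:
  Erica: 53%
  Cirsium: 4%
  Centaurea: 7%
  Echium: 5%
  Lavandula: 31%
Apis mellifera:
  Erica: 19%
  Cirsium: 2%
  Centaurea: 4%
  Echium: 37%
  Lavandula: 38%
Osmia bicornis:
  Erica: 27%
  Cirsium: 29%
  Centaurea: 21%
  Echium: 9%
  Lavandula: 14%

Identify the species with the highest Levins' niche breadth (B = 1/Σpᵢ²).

Convert percentages to proportions (divide by 100).
Σp_terrᵢ² = 0.53² + 0.04² + 0.07² + 0.05² + 0.31² = 0.2809 + 0.0016 + 0.0049 + 0.0025 + 0.0961 = 0.3860
B_terr = 1 / 0.3860 = 2.5907
Σp_mellᵢ² = 0.19² + 0.02² + 0.04² + 0.37² + 0.38² = 0.0361 + 0.0004 + 0.0016 + 0.1369 + 0.1444 = 0.3194
B_mell = 1 / 0.3194 = 3.1309
Σp_bicoᵢ² = 0.27² + 0.29² + 0.21² + 0.09² + 0.14² = 0.0729 + 0.0841 + 0.0441 + 0.0081 + 0.0196 = 0.2288
B_bico = 1 / 0.2288 = 4.3706
Highest B → broadest niche (most generalist): Osmia bicornis (B = 4.37).

Osmia bicornis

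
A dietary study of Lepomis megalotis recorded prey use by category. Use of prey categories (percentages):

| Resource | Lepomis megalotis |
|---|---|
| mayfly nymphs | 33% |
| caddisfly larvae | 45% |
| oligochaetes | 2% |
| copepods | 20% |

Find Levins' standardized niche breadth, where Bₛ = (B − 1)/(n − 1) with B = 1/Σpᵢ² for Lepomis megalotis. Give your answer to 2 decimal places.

0.61

Convert percentages to proportions (divide by 100).
Σpᵢ² = 0.33² + 0.45² + 0.02² + 0.20² = 0.1089 + 0.2025 + 0.0004 + 0.0400 = 0.3518
B = 1 / 0.3518 = 2.8425
Bₛ = (B − 1)/(n − 1) = (2.8425 − 1)/(4 − 1) = 1.8425/3 = 0.6142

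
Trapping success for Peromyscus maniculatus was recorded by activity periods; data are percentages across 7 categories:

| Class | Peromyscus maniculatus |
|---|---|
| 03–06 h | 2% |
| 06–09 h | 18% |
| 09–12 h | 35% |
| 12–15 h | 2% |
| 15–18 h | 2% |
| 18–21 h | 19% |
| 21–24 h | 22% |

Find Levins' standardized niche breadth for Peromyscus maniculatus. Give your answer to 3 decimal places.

Convert percentages to proportions (divide by 100).
Σpᵢ² = 0.02² + 0.18² + 0.35² + 0.02² + 0.02² + 0.19² + 0.22² = 0.0004 + 0.0324 + 0.1225 + 0.0004 + 0.0004 + 0.0361 + 0.0484 = 0.2406
B = 1 / 0.2406 = 4.15628
Bₛ = (B − 1)/(n − 1) = (4.15628 − 1)/(7 − 1) = 3.15628/6 = 0.52605

0.526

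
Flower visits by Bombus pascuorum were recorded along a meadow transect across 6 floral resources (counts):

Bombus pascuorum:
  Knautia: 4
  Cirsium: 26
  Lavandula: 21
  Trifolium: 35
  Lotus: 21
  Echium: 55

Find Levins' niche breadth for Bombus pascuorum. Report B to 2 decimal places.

4.51

Proportions for Bombus pascuorum (n=162): 4/162=0.0247, 26/162=0.1605, 21/162=0.1296, 35/162=0.2160, 21/162=0.1296, 55/162=0.3395
Σpᵢ² = 0.0247² + 0.1605² + 0.1296² + 0.2160² + 0.1296² + 0.3395² = 0.000610 + 0.025760 + 0.016796 + 0.046656 + 0.016796 + 0.115260 = 0.221878
B = 1 / 0.221878 = 4.5070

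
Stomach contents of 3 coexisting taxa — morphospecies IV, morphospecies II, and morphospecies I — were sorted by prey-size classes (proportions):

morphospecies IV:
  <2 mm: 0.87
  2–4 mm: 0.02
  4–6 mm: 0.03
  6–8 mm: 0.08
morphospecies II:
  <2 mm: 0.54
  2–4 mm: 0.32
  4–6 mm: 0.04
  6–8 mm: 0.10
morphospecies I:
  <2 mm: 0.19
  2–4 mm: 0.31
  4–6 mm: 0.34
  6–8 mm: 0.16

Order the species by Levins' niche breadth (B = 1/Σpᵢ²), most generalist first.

morphospecies I > morphospecies II > morphospecies IV

Σp_IVᵢ² = 0.87² + 0.02² + 0.03² + 0.08² = 0.7569 + 0.0004 + 0.0009 + 0.0064 = 0.7646
B_IV = 1 / 0.7646 = 1.3079
Σp_IIᵢ² = 0.54² + 0.32² + 0.04² + 0.10² = 0.2916 + 0.1024 + 0.0016 + 0.0100 = 0.4056
B_II = 1 / 0.4056 = 2.4655
Σp_Iᵢ² = 0.19² + 0.31² + 0.34² + 0.16² = 0.0361 + 0.0961 + 0.1156 + 0.0256 = 0.2734
B_I = 1 / 0.2734 = 3.6576
Ranking by B (broadest → narrowest): morphospecies I (3.66) > morphospecies II (2.47) > morphospecies IV (1.31)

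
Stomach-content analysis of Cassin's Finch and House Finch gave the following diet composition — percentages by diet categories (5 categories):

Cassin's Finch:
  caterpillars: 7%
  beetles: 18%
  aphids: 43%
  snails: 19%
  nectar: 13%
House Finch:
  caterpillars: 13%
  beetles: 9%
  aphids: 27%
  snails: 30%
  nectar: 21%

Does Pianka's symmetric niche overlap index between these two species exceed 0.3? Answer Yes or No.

Convert percentages to proportions (divide by 100).
Σ p₁ᵢp₂ᵢ = 0.0091 + 0.0162 + 0.1161 + 0.0570 + 0.0273 = 0.2257
Σp_1ᵢ² = 0.07² + 0.18² + 0.43² + 0.19² + 0.13² = 0.0049 + 0.0324 + 0.1849 + 0.0361 + 0.0169 = 0.2752
Σp_2ᵢ² = 0.13² + 0.09² + 0.27² + 0.30² + 0.21² = 0.0169 + 0.0081 + 0.0729 + 0.0900 + 0.0441 = 0.2320
O = 0.2257 / √(0.2752 × 0.2320) = 0.2257 / 0.25268 = 0.8932
O = 0.8932 > 0.3 → Yes.

Yes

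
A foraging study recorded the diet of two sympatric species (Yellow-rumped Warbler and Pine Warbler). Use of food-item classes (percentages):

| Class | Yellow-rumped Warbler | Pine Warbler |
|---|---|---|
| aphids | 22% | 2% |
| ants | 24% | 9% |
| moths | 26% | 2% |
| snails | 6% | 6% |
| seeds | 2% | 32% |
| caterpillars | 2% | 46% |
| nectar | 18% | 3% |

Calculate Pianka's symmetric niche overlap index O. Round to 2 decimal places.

Convert percentages to proportions (divide by 100).
Σ p₁ᵢp₂ᵢ = 0.0044 + 0.0216 + 0.0052 + 0.0036 + 0.0064 + 0.0092 + 0.0054 = 0.0558
Σp_1ᵢ² = 0.22² + 0.24² + 0.26² + 0.06² + 0.02² + 0.02² + 0.18² = 0.0484 + 0.0576 + 0.0676 + 0.0036 + 0.0004 + 0.0004 + 0.0324 = 0.2104
Σp_2ᵢ² = 0.02² + 0.09² + 0.02² + 0.06² + 0.32² + 0.46² + 0.03² = 0.0004 + 0.0081 + 0.0004 + 0.0036 + 0.1024 + 0.2116 + 0.0009 = 0.3274
O = 0.0558 / √(0.2104 × 0.3274) = 0.0558 / 0.26246 = 0.2126

0.21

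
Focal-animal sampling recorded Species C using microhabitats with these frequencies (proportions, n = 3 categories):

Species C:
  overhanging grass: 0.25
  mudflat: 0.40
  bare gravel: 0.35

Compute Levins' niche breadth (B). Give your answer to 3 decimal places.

Σpᵢ² = 0.25² + 0.40² + 0.35² = 0.0625 + 0.1600 + 0.1225 = 0.3450
B = 1 / 0.3450 = 2.89855

2.899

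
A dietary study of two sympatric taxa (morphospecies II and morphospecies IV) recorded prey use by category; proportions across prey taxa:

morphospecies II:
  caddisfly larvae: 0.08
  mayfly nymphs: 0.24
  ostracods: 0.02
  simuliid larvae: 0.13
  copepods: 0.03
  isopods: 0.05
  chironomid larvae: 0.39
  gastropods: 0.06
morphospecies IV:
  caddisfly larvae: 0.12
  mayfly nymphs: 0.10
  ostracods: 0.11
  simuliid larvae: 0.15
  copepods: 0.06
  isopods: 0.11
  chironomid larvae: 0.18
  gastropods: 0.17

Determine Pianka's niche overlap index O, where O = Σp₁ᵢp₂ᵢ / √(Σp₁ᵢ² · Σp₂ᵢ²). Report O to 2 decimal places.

0.79

Σ p₁ᵢp₂ᵢ = 0.0096 + 0.0240 + 0.0022 + 0.0195 + 0.0018 + 0.0055 + 0.0702 + 0.0102 = 0.1430
Σp_1ᵢ² = 0.08² + 0.24² + 0.02² + 0.13² + 0.03² + 0.05² + 0.39² + 0.06² = 0.0064 + 0.0576 + 0.0004 + 0.0169 + 0.0009 + 0.0025 + 0.1521 + 0.0036 = 0.2404
Σp_2ᵢ² = 0.12² + 0.10² + 0.11² + 0.15² + 0.06² + 0.11² + 0.18² + 0.17² = 0.0144 + 0.0100 + 0.0121 + 0.0225 + 0.0036 + 0.0121 + 0.0324 + 0.0289 = 0.1360
O = 0.1430 / √(0.2404 × 0.1360) = 0.1430 / 0.18082 = 0.7908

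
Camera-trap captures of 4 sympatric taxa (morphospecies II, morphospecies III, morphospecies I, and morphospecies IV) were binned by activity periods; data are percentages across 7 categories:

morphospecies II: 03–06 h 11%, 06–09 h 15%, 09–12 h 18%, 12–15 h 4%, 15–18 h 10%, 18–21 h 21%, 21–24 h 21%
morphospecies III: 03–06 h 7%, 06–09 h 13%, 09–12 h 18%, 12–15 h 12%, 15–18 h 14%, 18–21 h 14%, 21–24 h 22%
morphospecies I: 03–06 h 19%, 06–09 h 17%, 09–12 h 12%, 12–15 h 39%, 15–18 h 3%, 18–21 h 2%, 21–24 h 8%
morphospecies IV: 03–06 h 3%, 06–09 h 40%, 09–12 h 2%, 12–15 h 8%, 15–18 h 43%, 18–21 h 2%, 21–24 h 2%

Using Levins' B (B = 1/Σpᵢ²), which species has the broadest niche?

morphospecies III

Convert percentages to proportions (divide by 100).
Σp_IIᵢ² = 0.11² + 0.15² + 0.18² + 0.04² + 0.10² + 0.21² + 0.21² = 0.0121 + 0.0225 + 0.0324 + 0.0016 + 0.0100 + 0.0441 + 0.0441 = 0.1668
B_II = 1 / 0.1668 = 5.9952
Σp_IIIᵢ² = 0.07² + 0.13² + 0.18² + 0.12² + 0.14² + 0.14² + 0.22² = 0.0049 + 0.0169 + 0.0324 + 0.0144 + 0.0196 + 0.0196 + 0.0484 = 0.1562
B_III = 1 / 0.1562 = 6.4020
Σp_Iᵢ² = 0.19² + 0.17² + 0.12² + 0.39² + 0.03² + 0.02² + 0.08² = 0.0361 + 0.0289 + 0.0144 + 0.1521 + 0.0009 + 0.0004 + 0.0064 = 0.2392
B_I = 1 / 0.2392 = 4.1806
Σp_IVᵢ² = 0.03² + 0.40² + 0.02² + 0.08² + 0.43² + 0.02² + 0.02² = 0.0009 + 0.1600 + 0.0004 + 0.0064 + 0.1849 + 0.0004 + 0.0004 = 0.3534
B_IV = 1 / 0.3534 = 2.8297
Highest B → broadest niche (most generalist): morphospecies III (B = 6.40).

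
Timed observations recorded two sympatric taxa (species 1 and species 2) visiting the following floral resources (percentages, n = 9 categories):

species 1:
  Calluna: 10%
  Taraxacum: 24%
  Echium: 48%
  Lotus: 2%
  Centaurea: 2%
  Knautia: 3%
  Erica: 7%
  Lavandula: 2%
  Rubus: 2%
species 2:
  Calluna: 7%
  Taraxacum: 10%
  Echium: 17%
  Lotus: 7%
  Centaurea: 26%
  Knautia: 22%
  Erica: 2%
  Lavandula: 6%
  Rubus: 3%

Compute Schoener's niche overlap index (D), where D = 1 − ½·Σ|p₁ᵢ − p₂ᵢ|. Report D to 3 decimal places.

0.470

Convert percentages to proportions (divide by 100).
Σ|p₁ᵢ − p₂ᵢ| = 0.03 + 0.14 + 0.31 + 0.05 + 0.24 + 0.19 + 0.05 + 0.04 + 0.01 = 1.06
D = 1 − ½ × 1.06 = 1 − 0.530 = 0.47000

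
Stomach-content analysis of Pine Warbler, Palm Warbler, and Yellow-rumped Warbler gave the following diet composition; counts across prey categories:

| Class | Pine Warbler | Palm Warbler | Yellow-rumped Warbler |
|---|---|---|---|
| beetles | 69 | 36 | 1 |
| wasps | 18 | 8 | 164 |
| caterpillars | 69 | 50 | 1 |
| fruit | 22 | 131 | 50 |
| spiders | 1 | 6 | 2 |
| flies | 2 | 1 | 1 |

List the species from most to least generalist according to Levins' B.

Proportions for Pine Warbler (n=181): 69/181=0.3812, 18/181=0.0994, 69/181=0.3812, 22/181=0.1215, 1/181=0.0055, 2/181=0.0110
Proportions for Palm Warbler (n=232): 36/232=0.1552, 8/232=0.0345, 50/232=0.2155, 131/232=0.5647, 6/232=0.0259, 1/232=0.0043
Proportions for Yellow-rumped Warbler (n=219): 1/219=0.0046, 164/219=0.7489, 1/219=0.0046, 50/219=0.2283, 2/219=0.0091, 1/219=0.0046
Σp_Pineᵢ² = 0.3812² + 0.0994² + 0.3812² + 0.1215² + 0.0055² + 0.0110² = 0.145313 + 0.009880 + 0.145313 + 0.014762 + 0.000030 + 0.000121 = 0.315419
B_Pine = 1 / 0.315419 = 3.1704
Σp_Palmᵢ² = 0.1552² + 0.0345² + 0.2155² + 0.5647² + 0.0259² + 0.0043² = 0.024087 + 0.001190 + 0.046440 + 0.318886 + 0.000671 + 0.000018 = 0.391292
B_Palm = 1 / 0.391292 = 2.5556
Σp_Yellᵢ² = 0.0046² + 0.7489² + 0.0046² + 0.2283² + 0.0091² + 0.0046² = 0.000021 + 0.560851 + 0.000021 + 0.052121 + 0.000083 + 0.000021 = 0.613118
B_Yell = 1 / 0.613118 = 1.6310
Ranking by B (broadest → narrowest): Pine Warbler (3.17) > Palm Warbler (2.56) > Yellow-rumped Warbler (1.63)

Pine Warbler > Palm Warbler > Yellow-rumped Warbler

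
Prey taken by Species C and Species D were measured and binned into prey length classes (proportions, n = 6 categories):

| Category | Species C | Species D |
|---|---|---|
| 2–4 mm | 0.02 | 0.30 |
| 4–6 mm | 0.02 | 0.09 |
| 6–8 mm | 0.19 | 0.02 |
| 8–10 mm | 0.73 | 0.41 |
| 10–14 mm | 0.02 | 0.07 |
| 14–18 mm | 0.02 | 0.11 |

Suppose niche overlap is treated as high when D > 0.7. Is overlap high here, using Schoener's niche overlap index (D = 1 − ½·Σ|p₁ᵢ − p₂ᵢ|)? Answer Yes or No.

Σ|p₁ᵢ − p₂ᵢ| = 0.28 + 0.07 + 0.17 + 0.32 + 0.05 + 0.09 = 0.98
D = 1 − ½ × 0.98 = 1 − 0.490 = 0.5100
D = 0.5100 < 0.7 → No.

No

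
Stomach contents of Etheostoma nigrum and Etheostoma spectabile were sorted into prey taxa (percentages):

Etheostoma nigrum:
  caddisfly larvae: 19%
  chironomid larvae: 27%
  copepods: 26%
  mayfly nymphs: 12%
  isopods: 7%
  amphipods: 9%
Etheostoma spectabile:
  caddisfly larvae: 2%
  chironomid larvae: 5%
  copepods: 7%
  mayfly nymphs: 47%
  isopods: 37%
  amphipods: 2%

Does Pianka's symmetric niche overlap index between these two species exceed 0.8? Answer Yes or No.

No

Convert percentages to proportions (divide by 100).
Σ p₁ᵢp₂ᵢ = 0.0038 + 0.0135 + 0.0182 + 0.0564 + 0.0259 + 0.0018 = 0.1196
Σp_1ᵢ² = 0.19² + 0.27² + 0.26² + 0.12² + 0.07² + 0.09² = 0.0361 + 0.0729 + 0.0676 + 0.0144 + 0.0049 + 0.0081 = 0.2040
Σp_2ᵢ² = 0.02² + 0.05² + 0.07² + 0.47² + 0.37² + 0.02² = 0.0004 + 0.0025 + 0.0049 + 0.2209 + 0.1369 + 0.0004 = 0.3660
O = 0.1196 / √(0.2040 × 0.3660) = 0.1196 / 0.27325 = 0.4377
O = 0.4377 < 0.8 → No.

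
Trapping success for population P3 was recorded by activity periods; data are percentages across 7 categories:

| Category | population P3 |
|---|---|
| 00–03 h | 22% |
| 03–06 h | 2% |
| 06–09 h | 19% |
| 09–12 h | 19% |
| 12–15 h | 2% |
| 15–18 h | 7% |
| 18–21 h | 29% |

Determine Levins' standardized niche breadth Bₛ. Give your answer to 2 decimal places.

0.63

Convert percentages to proportions (divide by 100).
Σpᵢ² = 0.22² + 0.02² + 0.19² + 0.19² + 0.02² + 0.07² + 0.29² = 0.0484 + 0.0004 + 0.0361 + 0.0361 + 0.0004 + 0.0049 + 0.0841 = 0.2104
B = 1 / 0.2104 = 4.7529
Bₛ = (B − 1)/(n − 1) = (4.7529 − 1)/(7 − 1) = 3.7529/6 = 0.6255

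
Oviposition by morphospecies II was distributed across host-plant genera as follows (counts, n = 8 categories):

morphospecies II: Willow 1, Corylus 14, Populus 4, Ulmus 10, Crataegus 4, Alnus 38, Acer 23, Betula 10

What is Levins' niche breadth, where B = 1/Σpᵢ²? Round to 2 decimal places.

4.50

Proportions for morphospecies II (n=104): 1/104=0.0096, 14/104=0.1346, 4/104=0.0385, 10/104=0.0962, 4/104=0.0385, 38/104=0.3654, 23/104=0.2212, 10/104=0.0962
Σpᵢ² = 0.0096² + 0.1346² + 0.0385² + 0.0962² + 0.0385² + 0.3654² + 0.2212² + 0.0962² = 0.000092 + 0.018117 + 0.001482 + 0.009254 + 0.001482 + 0.133517 + 0.048929 + 0.009254 = 0.222127
B = 1 / 0.222127 = 4.5019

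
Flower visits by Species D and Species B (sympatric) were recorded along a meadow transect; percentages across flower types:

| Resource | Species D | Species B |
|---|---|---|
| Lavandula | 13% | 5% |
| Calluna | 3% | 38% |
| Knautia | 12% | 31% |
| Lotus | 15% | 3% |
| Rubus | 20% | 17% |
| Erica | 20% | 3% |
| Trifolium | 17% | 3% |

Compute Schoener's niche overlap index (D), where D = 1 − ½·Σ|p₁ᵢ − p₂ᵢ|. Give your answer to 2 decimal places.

Convert percentages to proportions (divide by 100).
Σ|p₁ᵢ − p₂ᵢ| = 0.08 + 0.35 + 0.19 + 0.12 + 0.03 + 0.17 + 0.14 = 1.08
D = 1 − ½ × 1.08 = 1 − 0.540 = 0.4600

0.46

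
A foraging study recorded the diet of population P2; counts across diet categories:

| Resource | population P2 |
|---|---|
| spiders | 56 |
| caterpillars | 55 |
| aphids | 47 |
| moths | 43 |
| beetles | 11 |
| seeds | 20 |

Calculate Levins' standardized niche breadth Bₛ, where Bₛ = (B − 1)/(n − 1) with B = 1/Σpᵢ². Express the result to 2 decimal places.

0.80

Proportions for population P2 (n=232): 56/232=0.2414, 55/232=0.2371, 47/232=0.2026, 43/232=0.1853, 11/232=0.0474, 20/232=0.0862
Σpᵢ² = 0.2414² + 0.2371² + 0.2026² + 0.1853² + 0.0474² + 0.0862² = 0.058274 + 0.056216 + 0.041047 + 0.034336 + 0.002247 + 0.007430 = 0.199550
B = 1 / 0.199550 = 5.0113
Bₛ = (B − 1)/(n − 1) = (5.0113 − 1)/(6 − 1) = 4.0113/5 = 0.8023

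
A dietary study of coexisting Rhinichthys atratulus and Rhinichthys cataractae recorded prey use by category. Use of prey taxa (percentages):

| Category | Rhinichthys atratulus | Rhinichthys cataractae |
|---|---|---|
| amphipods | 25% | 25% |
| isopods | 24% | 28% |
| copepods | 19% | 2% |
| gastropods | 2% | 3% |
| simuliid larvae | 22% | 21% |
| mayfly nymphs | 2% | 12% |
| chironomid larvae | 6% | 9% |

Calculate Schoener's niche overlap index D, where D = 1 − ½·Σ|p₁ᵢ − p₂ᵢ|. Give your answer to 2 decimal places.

0.82

Convert percentages to proportions (divide by 100).
Σ|p₁ᵢ − p₂ᵢ| = 0.00 + 0.04 + 0.17 + 0.01 + 0.01 + 0.10 + 0.03 = 0.36
D = 1 − ½ × 0.36 = 1 − 0.180 = 0.8200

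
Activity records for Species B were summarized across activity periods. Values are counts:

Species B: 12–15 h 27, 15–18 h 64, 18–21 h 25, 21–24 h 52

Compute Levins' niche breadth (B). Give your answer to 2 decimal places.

3.46

Proportions for Species B (n=168): 27/168=0.1607, 64/168=0.3810, 25/168=0.1488, 52/168=0.3095
Σpᵢ² = 0.1607² + 0.3810² + 0.1488² + 0.3095² = 0.025824 + 0.145161 + 0.022141 + 0.095790 = 0.288916
B = 1 / 0.288916 = 3.4612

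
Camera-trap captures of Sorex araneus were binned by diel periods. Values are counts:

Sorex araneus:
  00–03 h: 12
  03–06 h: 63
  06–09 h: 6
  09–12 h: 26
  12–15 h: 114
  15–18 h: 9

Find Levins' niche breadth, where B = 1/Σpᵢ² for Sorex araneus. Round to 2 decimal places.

2.95

Proportions for Sorex araneus (n=230): 12/230=0.0522, 63/230=0.2739, 6/230=0.0261, 26/230=0.1130, 114/230=0.4957, 9/230=0.0391
Σpᵢ² = 0.0522² + 0.2739² + 0.0261² + 0.1130² + 0.4957² + 0.0391² = 0.002725 + 0.075021 + 0.000681 + 0.012769 + 0.245718 + 0.001529 = 0.338443
B = 1 / 0.338443 = 2.9547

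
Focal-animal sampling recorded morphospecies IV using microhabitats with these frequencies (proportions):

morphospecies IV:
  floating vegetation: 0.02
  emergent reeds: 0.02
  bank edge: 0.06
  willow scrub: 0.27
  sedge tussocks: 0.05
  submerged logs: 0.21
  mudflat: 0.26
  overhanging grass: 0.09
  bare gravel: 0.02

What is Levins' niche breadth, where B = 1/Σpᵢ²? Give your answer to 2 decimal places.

5.00

Σpᵢ² = 0.02² + 0.02² + 0.06² + 0.27² + 0.05² + 0.21² + 0.26² + 0.09² + 0.02² = 0.0004 + 0.0004 + 0.0036 + 0.0729 + 0.0025 + 0.0441 + 0.0676 + 0.0081 + 0.0004 = 0.2000
B = 1 / 0.2000 = 5.0000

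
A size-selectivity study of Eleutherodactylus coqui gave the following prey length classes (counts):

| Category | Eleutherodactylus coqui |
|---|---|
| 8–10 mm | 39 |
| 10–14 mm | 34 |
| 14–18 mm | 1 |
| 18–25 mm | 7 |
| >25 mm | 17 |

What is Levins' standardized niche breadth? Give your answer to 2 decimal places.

Proportions for Eleutherodactylus coqui (n=98): 39/98=0.3980, 34/98=0.3469, 1/98=0.0102, 7/98=0.0714, 17/98=0.1735
Σpᵢ² = 0.3980² + 0.3469² + 0.0102² + 0.0714² + 0.1735² = 0.158404 + 0.120340 + 0.000104 + 0.005098 + 0.030102 = 0.314048
B = 1 / 0.314048 = 3.1842
Bₛ = (B − 1)/(n − 1) = (3.1842 − 1)/(5 − 1) = 2.1842/4 = 0.5461

0.55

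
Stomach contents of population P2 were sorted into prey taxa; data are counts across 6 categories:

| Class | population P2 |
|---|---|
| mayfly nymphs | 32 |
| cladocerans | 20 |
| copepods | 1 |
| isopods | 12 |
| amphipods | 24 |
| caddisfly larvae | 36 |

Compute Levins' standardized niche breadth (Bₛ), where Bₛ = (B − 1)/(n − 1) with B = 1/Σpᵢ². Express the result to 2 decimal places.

0.71

Proportions for population P2 (n=125): 32/125=0.2560, 20/125=0.1600, 1/125=0.0080, 12/125=0.0960, 24/125=0.1920, 36/125=0.2880
Σpᵢ² = 0.2560² + 0.1600² + 0.0080² + 0.0960² + 0.1920² + 0.2880² = 0.065536 + 0.025600 + 0.000064 + 0.009216 + 0.036864 + 0.082944 = 0.220224
B = 1 / 0.220224 = 4.5408
Bₛ = (B − 1)/(n − 1) = (4.5408 − 1)/(6 − 1) = 3.5408/5 = 0.7082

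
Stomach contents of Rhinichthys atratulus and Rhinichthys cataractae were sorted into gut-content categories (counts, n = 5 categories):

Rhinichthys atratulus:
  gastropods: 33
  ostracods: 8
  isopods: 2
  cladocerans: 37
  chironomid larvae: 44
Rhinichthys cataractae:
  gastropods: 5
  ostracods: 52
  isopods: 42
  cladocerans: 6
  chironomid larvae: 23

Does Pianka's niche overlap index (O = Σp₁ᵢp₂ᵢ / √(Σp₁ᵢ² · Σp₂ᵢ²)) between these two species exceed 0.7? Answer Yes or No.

No

Proportions for Rhinichthys atratulus (n=124): 33/124=0.2661, 8/124=0.0645, 2/124=0.0161, 37/124=0.2984, 44/124=0.3548
Proportions for Rhinichthys cataractae (n=128): 5/128=0.0391, 52/128=0.4063, 42/128=0.3281, 6/128=0.0469, 23/128=0.1797
Σ p₁ᵢp₂ᵢ = 0.010405 + 0.026206 + 0.005282 + 0.013995 + 0.063758 = 0.119646
Σp_1ᵢ² = 0.2661² + 0.0645² + 0.0161² + 0.2984² + 0.3548² = 0.070809 + 0.004160 + 0.000259 + 0.089043 + 0.125883 = 0.290154
Σp_2ᵢ² = 0.0391² + 0.4063² + 0.3281² + 0.0469² + 0.1797² = 0.001529 + 0.165080 + 0.107650 + 0.002200 + 0.032292 = 0.308751
O = 0.119646 / √(0.290154 × 0.308751) = 0.119646 / 0.2993081 = 0.3997
O = 0.3997 < 0.7 → No.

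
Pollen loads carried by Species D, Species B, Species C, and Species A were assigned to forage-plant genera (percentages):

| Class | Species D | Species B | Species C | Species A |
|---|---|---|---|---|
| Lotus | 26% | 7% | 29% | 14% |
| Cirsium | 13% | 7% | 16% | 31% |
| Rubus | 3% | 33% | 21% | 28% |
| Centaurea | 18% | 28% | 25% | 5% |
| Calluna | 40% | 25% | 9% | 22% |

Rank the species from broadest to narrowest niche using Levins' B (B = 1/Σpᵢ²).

Convert percentages to proportions (divide by 100).
Σp_Dᵢ² = 0.26² + 0.13² + 0.03² + 0.18² + 0.40² = 0.0676 + 0.0169 + 0.0009 + 0.0324 + 0.1600 = 0.2778
B_D = 1 / 0.2778 = 3.5997
Σp_Bᵢ² = 0.07² + 0.07² + 0.33² + 0.28² + 0.25² = 0.0049 + 0.0049 + 0.1089 + 0.0784 + 0.0625 = 0.2596
B_B = 1 / 0.2596 = 3.8521
Σp_Cᵢ² = 0.29² + 0.16² + 0.21² + 0.25² + 0.09² = 0.0841 + 0.0256 + 0.0441 + 0.0625 + 0.0081 = 0.2244
B_C = 1 / 0.2244 = 4.4563
Σp_Aᵢ² = 0.14² + 0.31² + 0.28² + 0.05² + 0.22² = 0.0196 + 0.0961 + 0.0784 + 0.0025 + 0.0484 = 0.2450
B_A = 1 / 0.2450 = 4.0816
Ranking by B (broadest → narrowest): Species C (4.46) > Species A (4.08) > Species B (3.85) > Species D (3.60)

Species C > Species A > Species B > Species D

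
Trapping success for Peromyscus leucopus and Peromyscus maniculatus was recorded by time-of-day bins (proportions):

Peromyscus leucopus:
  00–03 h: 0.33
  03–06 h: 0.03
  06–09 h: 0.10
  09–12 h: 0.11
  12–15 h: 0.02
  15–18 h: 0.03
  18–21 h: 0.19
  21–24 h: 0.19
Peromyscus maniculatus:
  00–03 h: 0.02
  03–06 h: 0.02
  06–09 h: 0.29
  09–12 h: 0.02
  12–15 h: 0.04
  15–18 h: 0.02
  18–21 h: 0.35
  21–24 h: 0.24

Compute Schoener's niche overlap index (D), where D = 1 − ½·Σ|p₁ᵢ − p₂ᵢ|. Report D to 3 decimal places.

0.580

Σ|p₁ᵢ − p₂ᵢ| = 0.31 + 0.01 + 0.19 + 0.09 + 0.02 + 0.01 + 0.16 + 0.05 = 0.84
D = 1 − ½ × 0.84 = 1 − 0.420 = 0.58000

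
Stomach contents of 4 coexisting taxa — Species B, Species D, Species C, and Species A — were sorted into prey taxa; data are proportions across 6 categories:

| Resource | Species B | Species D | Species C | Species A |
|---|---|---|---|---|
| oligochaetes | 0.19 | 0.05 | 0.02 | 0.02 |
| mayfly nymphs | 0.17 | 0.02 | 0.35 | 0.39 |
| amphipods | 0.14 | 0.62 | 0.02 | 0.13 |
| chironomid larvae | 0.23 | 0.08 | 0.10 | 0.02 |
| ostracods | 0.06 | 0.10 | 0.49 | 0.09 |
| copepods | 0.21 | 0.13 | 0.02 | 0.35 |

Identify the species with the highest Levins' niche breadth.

Species B

Σp_Bᵢ² = 0.19² + 0.17² + 0.14² + 0.23² + 0.06² + 0.21² = 0.0361 + 0.0289 + 0.0196 + 0.0529 + 0.0036 + 0.0441 = 0.1852
B_B = 1 / 0.1852 = 5.3996
Σp_Dᵢ² = 0.05² + 0.02² + 0.62² + 0.08² + 0.10² + 0.13² = 0.0025 + 0.0004 + 0.3844 + 0.0064 + 0.0100 + 0.0169 = 0.4206
B_D = 1 / 0.4206 = 2.3776
Σp_Cᵢ² = 0.02² + 0.35² + 0.02² + 0.10² + 0.49² + 0.02² = 0.0004 + 0.1225 + 0.0004 + 0.0100 + 0.2401 + 0.0004 = 0.3738
B_C = 1 / 0.3738 = 2.6752
Σp_Aᵢ² = 0.02² + 0.39² + 0.13² + 0.02² + 0.09² + 0.35² = 0.0004 + 0.1521 + 0.0169 + 0.0004 + 0.0081 + 0.1225 = 0.3004
B_A = 1 / 0.3004 = 3.3289
Highest B → broadest niche (most generalist): Species B (B = 5.40).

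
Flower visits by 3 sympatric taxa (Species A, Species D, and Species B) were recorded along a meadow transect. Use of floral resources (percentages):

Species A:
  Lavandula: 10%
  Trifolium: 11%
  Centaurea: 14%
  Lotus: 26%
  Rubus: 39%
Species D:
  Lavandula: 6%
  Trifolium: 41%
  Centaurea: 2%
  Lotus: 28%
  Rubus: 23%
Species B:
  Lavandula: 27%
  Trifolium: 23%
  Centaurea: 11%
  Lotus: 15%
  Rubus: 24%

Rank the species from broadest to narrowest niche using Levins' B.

Convert percentages to proportions (divide by 100).
Σp_Aᵢ² = 0.10² + 0.11² + 0.14² + 0.26² + 0.39² = 0.0100 + 0.0121 + 0.0196 + 0.0676 + 0.1521 = 0.2614
B_A = 1 / 0.2614 = 3.8256
Σp_Dᵢ² = 0.06² + 0.41² + 0.02² + 0.28² + 0.23² = 0.0036 + 0.1681 + 0.0004 + 0.0784 + 0.0529 = 0.3034
B_D = 1 / 0.3034 = 3.2960
Σp_Bᵢ² = 0.27² + 0.23² + 0.11² + 0.15² + 0.24² = 0.0729 + 0.0529 + 0.0121 + 0.0225 + 0.0576 = 0.2180
B_B = 1 / 0.2180 = 4.5872
Ranking by B (broadest → narrowest): Species B (4.59) > Species A (3.83) > Species D (3.30)

Species B > Species A > Species D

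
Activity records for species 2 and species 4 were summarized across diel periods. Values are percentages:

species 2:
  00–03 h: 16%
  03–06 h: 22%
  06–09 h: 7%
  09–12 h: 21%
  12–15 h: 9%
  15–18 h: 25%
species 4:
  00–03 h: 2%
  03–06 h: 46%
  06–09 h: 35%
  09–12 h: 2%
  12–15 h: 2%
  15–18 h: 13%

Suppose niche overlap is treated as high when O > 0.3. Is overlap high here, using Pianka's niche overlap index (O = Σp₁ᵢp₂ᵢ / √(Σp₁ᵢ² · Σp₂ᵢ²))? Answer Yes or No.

Convert percentages to proportions (divide by 100).
Σ p₁ᵢp₂ᵢ = 0.0032 + 0.1012 + 0.0245 + 0.0042 + 0.0018 + 0.0325 = 0.1674
Σp_1ᵢ² = 0.16² + 0.22² + 0.07² + 0.21² + 0.09² + 0.25² = 0.0256 + 0.0484 + 0.0049 + 0.0441 + 0.0081 + 0.0625 = 0.1936
Σp_2ᵢ² = 0.02² + 0.46² + 0.35² + 0.02² + 0.02² + 0.13² = 0.0004 + 0.2116 + 0.1225 + 0.0004 + 0.0004 + 0.0169 = 0.3522
O = 0.1674 / √(0.1936 × 0.3522) = 0.1674 / 0.26112 = 0.6411
O = 0.6411 > 0.3 → Yes.

Yes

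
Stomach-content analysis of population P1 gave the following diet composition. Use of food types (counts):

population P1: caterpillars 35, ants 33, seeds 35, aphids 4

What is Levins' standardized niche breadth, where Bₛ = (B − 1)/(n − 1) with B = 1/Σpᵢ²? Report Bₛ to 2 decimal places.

0.74

Proportions for population P1 (n=107): 35/107=0.3271, 33/107=0.3084, 35/107=0.3271, 4/107=0.0374
Σpᵢ² = 0.3271² + 0.3084² + 0.3271² + 0.0374² = 0.106994 + 0.095111 + 0.106994 + 0.001399 = 0.310498
B = 1 / 0.310498 = 3.2206
Bₛ = (B − 1)/(n − 1) = (3.2206 − 1)/(4 − 1) = 2.2206/3 = 0.7402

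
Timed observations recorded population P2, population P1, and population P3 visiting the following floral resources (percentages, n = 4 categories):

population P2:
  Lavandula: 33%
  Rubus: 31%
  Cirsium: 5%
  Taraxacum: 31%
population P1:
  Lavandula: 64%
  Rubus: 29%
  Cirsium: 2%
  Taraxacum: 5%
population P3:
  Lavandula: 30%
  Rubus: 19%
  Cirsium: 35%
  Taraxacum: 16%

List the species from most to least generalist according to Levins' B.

Convert percentages to proportions (divide by 100).
Σp_P2ᵢ² = 0.33² + 0.31² + 0.05² + 0.31² = 0.1089 + 0.0961 + 0.0025 + 0.0961 = 0.3036
B_P2 = 1 / 0.3036 = 3.2938
Σp_P1ᵢ² = 0.64² + 0.29² + 0.02² + 0.05² = 0.4096 + 0.0841 + 0.0004 + 0.0025 = 0.4966
B_P1 = 1 / 0.4966 = 2.0137
Σp_P3ᵢ² = 0.30² + 0.19² + 0.35² + 0.16² = 0.0900 + 0.0361 + 0.1225 + 0.0256 = 0.2742
B_P3 = 1 / 0.2742 = 3.6470
Ranking by B (broadest → narrowest): population P3 (3.65) > population P2 (3.29) > population P1 (2.01)

population P3 > population P2 > population P1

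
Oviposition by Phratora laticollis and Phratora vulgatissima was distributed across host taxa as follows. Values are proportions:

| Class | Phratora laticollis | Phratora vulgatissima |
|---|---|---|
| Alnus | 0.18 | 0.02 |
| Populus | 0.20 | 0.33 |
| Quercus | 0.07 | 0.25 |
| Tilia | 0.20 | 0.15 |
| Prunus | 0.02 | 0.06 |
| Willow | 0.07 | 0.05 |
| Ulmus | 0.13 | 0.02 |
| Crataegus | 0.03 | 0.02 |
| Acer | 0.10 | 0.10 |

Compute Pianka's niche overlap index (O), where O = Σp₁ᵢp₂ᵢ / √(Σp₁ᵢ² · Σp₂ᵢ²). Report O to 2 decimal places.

Σ p₁ᵢp₂ᵢ = 0.0036 + 0.0660 + 0.0175 + 0.0300 + 0.0012 + 0.0035 + 0.0026 + 0.0006 + 0.0100 = 0.1350
Σp_1ᵢ² = 0.18² + 0.20² + 0.07² + 0.20² + 0.02² + 0.07² + 0.13² + 0.03² + 0.10² = 0.0324 + 0.0400 + 0.0049 + 0.0400 + 0.0004 + 0.0049 + 0.0169 + 0.0009 + 0.0100 = 0.1504
Σp_2ᵢ² = 0.02² + 0.33² + 0.25² + 0.15² + 0.06² + 0.05² + 0.02² + 0.02² + 0.10² = 0.0004 + 0.1089 + 0.0625 + 0.0225 + 0.0036 + 0.0025 + 0.0004 + 0.0004 + 0.0100 = 0.2112
O = 0.1350 / √(0.1504 × 0.2112) = 0.1350 / 0.17823 = 0.7574

0.76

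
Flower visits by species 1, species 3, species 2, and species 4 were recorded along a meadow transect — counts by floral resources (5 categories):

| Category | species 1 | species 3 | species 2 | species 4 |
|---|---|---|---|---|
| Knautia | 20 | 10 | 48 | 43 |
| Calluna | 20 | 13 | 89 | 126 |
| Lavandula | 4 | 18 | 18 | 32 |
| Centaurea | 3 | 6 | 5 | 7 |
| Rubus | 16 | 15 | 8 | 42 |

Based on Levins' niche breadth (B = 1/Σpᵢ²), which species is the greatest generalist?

species 3

Proportions for species 1 (n=63): 20/63=0.3175, 20/63=0.3175, 4/63=0.0635, 3/63=0.0476, 16/63=0.2540
Proportions for species 3 (n=62): 10/62=0.1613, 13/62=0.2097, 18/62=0.2903, 6/62=0.0968, 15/62=0.2419
Proportions for species 2 (n=168): 48/168=0.2857, 89/168=0.5298, 18/168=0.1071, 5/168=0.0298, 8/168=0.0476
Proportions for species 4 (n=250): 43/250=0.1720, 126/250=0.5040, 32/250=0.1280, 7/250=0.0280, 42/250=0.1680
Σp_1ᵢ² = 0.3175² + 0.3175² + 0.0635² + 0.0476² + 0.2540² = 0.100806 + 0.100806 + 0.004032 + 0.002266 + 0.064516 = 0.272426
B_1 = 1 / 0.272426 = 3.6707
Σp_3ᵢ² = 0.1613² + 0.2097² + 0.2903² + 0.0968² + 0.2419² = 0.026018 + 0.043974 + 0.084274 + 0.009370 + 0.058516 = 0.222152
B_3 = 1 / 0.222152 = 4.5014
Σp_2ᵢ² = 0.2857² + 0.5298² + 0.1071² + 0.0298² + 0.0476² = 0.081624 + 0.280688 + 0.011470 + 0.000888 + 0.002266 = 0.376936
B_2 = 1 / 0.376936 = 2.6530
Σp_4ᵢ² = 0.1720² + 0.5040² + 0.1280² + 0.0280² + 0.1680² = 0.029584 + 0.254016 + 0.016384 + 0.000784 + 0.028224 = 0.328992
B_4 = 1 / 0.328992 = 3.0396
Highest B → broadest niche (most generalist): species 3 (B = 4.50).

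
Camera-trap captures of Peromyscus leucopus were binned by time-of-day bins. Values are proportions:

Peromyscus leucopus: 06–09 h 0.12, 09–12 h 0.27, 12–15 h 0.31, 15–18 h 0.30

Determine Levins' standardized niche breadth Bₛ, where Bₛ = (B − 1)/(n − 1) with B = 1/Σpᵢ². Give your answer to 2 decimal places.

0.89

Σpᵢ² = 0.12² + 0.27² + 0.31² + 0.30² = 0.0144 + 0.0729 + 0.0961 + 0.0900 = 0.2734
B = 1 / 0.2734 = 3.6576
Bₛ = (B − 1)/(n − 1) = (3.6576 − 1)/(4 − 1) = 2.6576/3 = 0.8859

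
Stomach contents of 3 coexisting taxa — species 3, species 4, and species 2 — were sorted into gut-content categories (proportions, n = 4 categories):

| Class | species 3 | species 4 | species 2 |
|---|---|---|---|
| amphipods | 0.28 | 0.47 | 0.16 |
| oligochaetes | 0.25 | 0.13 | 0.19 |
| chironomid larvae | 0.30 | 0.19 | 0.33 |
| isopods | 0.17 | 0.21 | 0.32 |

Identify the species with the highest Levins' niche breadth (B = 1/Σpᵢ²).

Σp_3ᵢ² = 0.28² + 0.25² + 0.30² + 0.17² = 0.0784 + 0.0625 + 0.0900 + 0.0289 = 0.2598
B_3 = 1 / 0.2598 = 3.8491
Σp_4ᵢ² = 0.47² + 0.13² + 0.19² + 0.21² = 0.2209 + 0.0169 + 0.0361 + 0.0441 = 0.3180
B_4 = 1 / 0.3180 = 3.1447
Σp_2ᵢ² = 0.16² + 0.19² + 0.33² + 0.32² = 0.0256 + 0.0361 + 0.1089 + 0.1024 = 0.2730
B_2 = 1 / 0.2730 = 3.6630
Highest B → broadest niche (most generalist): species 3 (B = 3.85).

species 3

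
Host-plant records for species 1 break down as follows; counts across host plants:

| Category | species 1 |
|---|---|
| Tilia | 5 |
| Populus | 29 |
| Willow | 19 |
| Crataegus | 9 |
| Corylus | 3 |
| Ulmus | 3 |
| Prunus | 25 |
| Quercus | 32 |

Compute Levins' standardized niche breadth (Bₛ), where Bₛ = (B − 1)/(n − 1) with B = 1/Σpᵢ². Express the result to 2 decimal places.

Proportions for species 1 (n=125): 5/125=0.0400, 29/125=0.2320, 19/125=0.1520, 9/125=0.0720, 3/125=0.0240, 3/125=0.0240, 25/125=0.2000, 32/125=0.2560
Σpᵢ² = 0.0400² + 0.2320² + 0.1520² + 0.0720² + 0.0240² + 0.0240² + 0.2000² + 0.2560² = 0.001600 + 0.053824 + 0.023104 + 0.005184 + 0.000576 + 0.000576 + 0.040000 + 0.065536 = 0.190400
B = 1 / 0.190400 = 5.2521
Bₛ = (B − 1)/(n − 1) = (5.2521 − 1)/(8 − 1) = 4.2521/7 = 0.6074

0.61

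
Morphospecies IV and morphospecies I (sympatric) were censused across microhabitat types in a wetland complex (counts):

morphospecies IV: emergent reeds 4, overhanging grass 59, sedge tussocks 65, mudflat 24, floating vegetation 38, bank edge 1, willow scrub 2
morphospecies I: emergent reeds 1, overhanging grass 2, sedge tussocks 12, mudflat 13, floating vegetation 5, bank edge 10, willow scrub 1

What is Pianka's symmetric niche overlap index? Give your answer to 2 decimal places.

Proportions for morphospecies IV (n=193): 4/193=0.0207, 59/193=0.3057, 65/193=0.3368, 24/193=0.1244, 38/193=0.1969, 1/193=0.0052, 2/193=0.0104
Proportions for morphospecies I (n=44): 1/44=0.0227, 2/44=0.0455, 12/44=0.2727, 13/44=0.2955, 5/44=0.1136, 10/44=0.2273, 1/44=0.0227
Σ p₁ᵢp₂ᵢ = 0.000470 + 0.013909 + 0.091845 + 0.036760 + 0.022368 + 0.001182 + 0.000236 = 0.166770
Σp_1ᵢ² = 0.0207² + 0.3057² + 0.3368² + 0.1244² + 0.1969² + 0.0052² + 0.0104² = 0.000428 + 0.093452 + 0.113434 + 0.015475 + 0.038770 + 0.000027 + 0.000108 = 0.261694
Σp_2ᵢ² = 0.0227² + 0.0455² + 0.2727² + 0.2955² + 0.1136² + 0.2273² + 0.0227² = 0.000515 + 0.002070 + 0.074365 + 0.087320 + 0.012905 + 0.051665 + 0.000515 = 0.229355
O = 0.166770 / √(0.261694 × 0.229355) = 0.166770 / 0.2449915 = 0.6807

0.68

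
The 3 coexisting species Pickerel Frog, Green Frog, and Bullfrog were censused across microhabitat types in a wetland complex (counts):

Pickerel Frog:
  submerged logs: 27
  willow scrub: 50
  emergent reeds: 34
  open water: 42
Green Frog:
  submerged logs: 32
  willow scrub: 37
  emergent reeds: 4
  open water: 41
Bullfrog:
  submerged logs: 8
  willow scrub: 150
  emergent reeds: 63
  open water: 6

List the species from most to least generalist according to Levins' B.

Proportions for Pickerel Frog (n=153): 27/153=0.1765, 50/153=0.3268, 34/153=0.2222, 42/153=0.2745
Proportions for Green Frog (n=114): 32/114=0.2807, 37/114=0.3246, 4/114=0.0351, 41/114=0.3596
Proportions for Bullfrog (n=227): 8/227=0.0352, 150/227=0.6608, 63/227=0.2775, 6/227=0.0264
Σp_Pickᵢ² = 0.1765² + 0.3268² + 0.2222² + 0.2745² = 0.031152 + 0.106798 + 0.049373 + 0.075350 = 0.262673
B_Pick = 1 / 0.262673 = 3.8070
Σp_Greeᵢ² = 0.2807² + 0.3246² + 0.0351² + 0.3596² = 0.078792 + 0.105365 + 0.001232 + 0.129312 = 0.314701
B_Gree = 1 / 0.314701 = 3.1776
Σp_Bullᵢ² = 0.0352² + 0.6608² + 0.2775² + 0.0264² = 0.001239 + 0.436657 + 0.077006 + 0.000697 = 0.515599
B_Bull = 1 / 0.515599 = 1.9395
Ranking by B (broadest → narrowest): Pickerel Frog (3.81) > Green Frog (3.18) > Bullfrog (1.94)

Pickerel Frog > Green Frog > Bullfrog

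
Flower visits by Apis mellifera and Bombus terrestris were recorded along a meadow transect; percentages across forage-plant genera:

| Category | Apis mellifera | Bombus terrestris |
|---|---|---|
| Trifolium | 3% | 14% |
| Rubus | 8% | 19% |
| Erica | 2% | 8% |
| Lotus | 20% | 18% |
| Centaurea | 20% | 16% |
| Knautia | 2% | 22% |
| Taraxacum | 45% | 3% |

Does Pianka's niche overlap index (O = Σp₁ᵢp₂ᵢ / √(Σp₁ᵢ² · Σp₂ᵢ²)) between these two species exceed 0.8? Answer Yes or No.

No

Convert percentages to proportions (divide by 100).
Σ p₁ᵢp₂ᵢ = 0.0042 + 0.0152 + 0.0016 + 0.0360 + 0.0320 + 0.0044 + 0.0135 = 0.1069
Σp_1ᵢ² = 0.03² + 0.08² + 0.02² + 0.20² + 0.20² + 0.02² + 0.45² = 0.0009 + 0.0064 + 0.0004 + 0.0400 + 0.0400 + 0.0004 + 0.2025 = 0.2906
Σp_2ᵢ² = 0.14² + 0.19² + 0.08² + 0.18² + 0.16² + 0.22² + 0.03² = 0.0196 + 0.0361 + 0.0064 + 0.0324 + 0.0256 + 0.0484 + 0.0009 = 0.1694
O = 0.1069 / √(0.2906 × 0.1694) = 0.1069 / 0.22187 = 0.4818
O = 0.4818 < 0.8 → No.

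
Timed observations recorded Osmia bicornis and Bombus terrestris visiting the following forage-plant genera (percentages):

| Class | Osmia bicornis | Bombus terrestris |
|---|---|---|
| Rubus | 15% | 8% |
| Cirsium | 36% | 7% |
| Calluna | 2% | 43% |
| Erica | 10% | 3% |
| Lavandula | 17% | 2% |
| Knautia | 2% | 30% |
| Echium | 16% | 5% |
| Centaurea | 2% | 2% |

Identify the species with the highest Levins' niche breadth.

Osmia bicornis

Convert percentages to proportions (divide by 100).
Σp_bicoᵢ² = 0.15² + 0.36² + 0.02² + 0.10² + 0.17² + 0.02² + 0.16² + 0.02² = 0.0225 + 0.1296 + 0.0004 + 0.0100 + 0.0289 + 0.0004 + 0.0256 + 0.0004 = 0.2178
B_bico = 1 / 0.2178 = 4.5914
Σp_terrᵢ² = 0.08² + 0.07² + 0.43² + 0.03² + 0.02² + 0.30² + 0.05² + 0.02² = 0.0064 + 0.0049 + 0.1849 + 0.0009 + 0.0004 + 0.0900 + 0.0025 + 0.0004 = 0.2904
B_terr = 1 / 0.2904 = 3.4435
Highest B → broadest niche (most generalist): Osmia bicornis (B = 4.59).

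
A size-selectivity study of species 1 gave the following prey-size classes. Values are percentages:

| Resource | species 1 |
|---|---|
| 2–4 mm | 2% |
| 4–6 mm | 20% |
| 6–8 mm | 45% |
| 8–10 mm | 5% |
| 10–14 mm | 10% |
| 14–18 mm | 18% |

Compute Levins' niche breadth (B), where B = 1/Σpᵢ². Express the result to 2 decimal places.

3.47

Convert percentages to proportions (divide by 100).
Σpᵢ² = 0.02² + 0.20² + 0.45² + 0.05² + 0.10² + 0.18² = 0.0004 + 0.0400 + 0.2025 + 0.0025 + 0.0100 + 0.0324 = 0.2878
B = 1 / 0.2878 = 3.4746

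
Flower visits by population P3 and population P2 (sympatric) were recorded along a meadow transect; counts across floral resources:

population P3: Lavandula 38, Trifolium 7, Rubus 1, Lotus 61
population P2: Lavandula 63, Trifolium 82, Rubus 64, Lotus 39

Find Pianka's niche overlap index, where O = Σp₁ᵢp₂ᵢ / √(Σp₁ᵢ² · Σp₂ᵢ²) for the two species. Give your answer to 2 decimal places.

0.59

Proportions for population P3 (n=107): 38/107=0.3551, 7/107=0.0654, 1/107=0.0093, 61/107=0.5701
Proportions for population P2 (n=248): 63/248=0.2540, 82/248=0.3306, 64/248=0.2581, 39/248=0.1573
Σ p₁ᵢp₂ᵢ = 0.090195 + 0.021621 + 0.002400 + 0.089677 = 0.203893
Σp_1ᵢ² = 0.3551² + 0.0654² + 0.0093² + 0.5701² = 0.126096 + 0.004277 + 0.000086 + 0.325014 = 0.455473
Σp_2ᵢ² = 0.2540² + 0.3306² + 0.2581² + 0.1573² = 0.064516 + 0.109296 + 0.066616 + 0.024743 = 0.265171
O = 0.203893 / √(0.455473 × 0.265171) = 0.203893 / 0.3475316 = 0.5867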